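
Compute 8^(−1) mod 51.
8^(−1) ≡ 32 (mod 51)

Apply the extended Euclidean algorithm to (51, 8), tracking rows (r, s, t) with s·51 + t·8 = r. Each division r_prev = q·r_cur + r_new produces the new row as (previous row) − q·(current row):
  row A: (51, 1, 0)   [1·51 + 0·8 = 51]
  row B: (8, 0, 1)   [0·51 + 1·8 = 8]
  51 = 6·8 + 3   → row C = row A − 6·row B = (3, 1, −6)   [check: 1·51 − 6·8 = 3]
  8 = 2·3 + 2   → row D = row B − 2·row C = (2, −2, 13)   [check: −2·51 + 13·8 = 2]
  3 = 1·2 + 1   → row E = row C − 1·row D = (1, 3, −19)   [check: 3·51 − 19·8 = 1]
  2 = 2·1 + 0   → remainder 0, stop. gcd = 1 (last nonzero row E).
The gcd is 1, so 8 is invertible mod 51. The last nonzero row gives 3·51 − 19·8 = 1, so t = −19. So 8^(−1) ≡ −19 ≡ 32 (mod 51). Verify: 8 · 32 = 256 ≡ 1 (mod 51). ✓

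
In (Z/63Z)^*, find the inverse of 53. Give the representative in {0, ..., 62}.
Apply the extended Euclidean algorithm to (63, 53), tracking rows (r, s, t) with s·63 + t·53 = r. Each division r_prev = q·r_cur + r_new produces the new row as (previous row) − q·(current row):
  row A: (63, 1, 0)   [1·63 + 0·53 = 63]
  row B: (53, 0, 1)   [0·63 + 1·53 = 53]
  63 = 1·53 + 10   → row C = row A − 1·row B = (10, 1, −1)   [check: 1·63 − 1·53 = 10]
  53 = 5·10 + 3   → row D = row B − 5·row C = (3, −5, 6)   [check: −5·63 + 6·53 = 3]
  10 = 3·3 + 1   → row E = row C − 3·row D = (1, 16, −19)   [check: 16·63 − 19·53 = 1]
  3 = 3·1 + 0   → remainder 0, stop. gcd = 1 (last nonzero row E).
The gcd is 1, so 53 is invertible mod 63. The last nonzero row gives 16·63 − 19·53 = 1, so t = −19. So 53^(−1) ≡ −19 ≡ 44 (mod 63). Verify: 53 · 44 = 2332 ≡ 1 (mod 63). ✓

Final answer: 53^(−1) ≡ 44 (mod 63)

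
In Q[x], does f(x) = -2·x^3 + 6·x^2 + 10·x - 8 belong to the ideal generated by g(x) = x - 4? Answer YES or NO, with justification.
In Q[x] the ideal (g) consists of all multiples of g, so f ∈ (g) iff g | f, i.e. iff the remainder of f on division by g is 0. Divide f by g (g is monic, so eliminate the leading term of the running remainder at each step):
  leading term -2·x^3: subtract (-2·x^2)·g(x) = -2·x^3 + 8·x^2, leaving -2·x^2 + 10·x - 8
  leading term -2·x^2: subtract (-2·x)·g(x) = -2·x^2 + 8·x, leaving 2·x - 8
  leading term 2·x: subtract (2)·g(x) = 2·x - 8, leaving 0
The remainder is 0, so f(x) = g(x) · h(x) with h(x) = -2·x^2 - 2·x + 2. Hence g | f, i.e. f ∈ (g).

Final answer: YES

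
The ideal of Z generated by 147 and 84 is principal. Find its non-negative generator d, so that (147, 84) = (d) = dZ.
In the PID Z, (a, b) is generated by gcd(a, b). Compute gcd(147, 84) with the extended Euclidean algorithm, tracking rows (r, s, t) with s·147 + t·84 = r:
  row A: (147, 1, 0)   [1·147 + 0·84 = 147]
  row B: (84, 0, 1)   [0·147 + 1·84 = 84]
  147 = 1·84 + 63   → row C = row A − 1·row B = (63, 1, −1)   [check: 1·147 − 1·84 = 63]
  84 = 1·63 + 21   → row D = row B − 1·row C = (21, −1, 2)   [check: −1·147 + 2·84 = 21]
  63 = 3·21 + 0   → remainder 0, stop. gcd = 21 (last nonzero row D).
So gcd(147, 84) = 21, with Bézout identity −1·147 + 2·84 = 21. Containment (⊇): the Bézout identity exhibits 21 as an element of (147, 84), giving (21) ⊆ (147, 84). Containment (⊆): since 21 | 147 and 21 | 84 (147 = 21·7, 84 = 21·4), every Z-linear combination of 147 and 84 is divisible by 21, so (147, 84) ⊆ (21). Therefore (147, 84) = (21), d = 21.

Final answer: (147, 84) = (21); d = 21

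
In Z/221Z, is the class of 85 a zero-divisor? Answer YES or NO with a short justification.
gcd(85, 221) = 17 > 1, so 85 is not a unit in Z/221Z. In Z/nZ every nonzero non-unit is a zero-divisor: explicitly, take b = 221/gcd = 13 ≠ 0 (mod 221); then 85·13 = 1105 = 5·221, i.e. 85·13 ≡ 0 (mod 221). So 85 is a zero-divisor.

Final answer: YES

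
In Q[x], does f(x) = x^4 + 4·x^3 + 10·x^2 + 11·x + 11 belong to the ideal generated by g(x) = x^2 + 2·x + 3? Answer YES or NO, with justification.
NO

In Q[x] the ideal (g) consists of all multiples of g, so f ∈ (g) iff g | f, i.e. iff the remainder of f on division by g is 0. Divide f by g (g is monic, so eliminate the leading term of the running remainder at each step):
  leading term x^4: subtract (x^2)·g(x) = x^4 + 2·x^3 + 3·x^2, leaving 2·x^3 + 7·x^2 + 11·x + 11
  leading term 2·x^3: subtract (2·x)·g(x) = 2·x^3 + 4·x^2 + 6·x, leaving 3·x^2 + 5·x + 11
  leading term 3·x^2: subtract (3)·g(x) = 3·x^2 + 6·x + 9, leaving 2 - x
The remainder r(x) = 2 - x ≠ 0 (and deg r < deg g), so g ∤ f, i.e. f ∉ (g).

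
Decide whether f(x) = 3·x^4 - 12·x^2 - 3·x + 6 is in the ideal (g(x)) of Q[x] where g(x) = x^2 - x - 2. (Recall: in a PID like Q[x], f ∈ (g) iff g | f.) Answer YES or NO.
YES

In Q[x] the ideal (g) consists of all multiples of g, so f ∈ (g) iff g | f, i.e. iff the remainder of f on division by g is 0. Divide f by g (g is monic, so eliminate the leading term of the running remainder at each step):
  leading term 3·x^4: subtract (3·x^2)·g(x) = 3·x^4 - 3·x^3 - 6·x^2, leaving 3·x^3 - 6·x^2 - 3·x + 6
  leading term 3·x^3: subtract (3·x)·g(x) = 3·x^3 - 3·x^2 - 6·x, leaving -3·x^2 + 3·x + 6
  leading term -3·x^2: subtract (-3)·g(x) = -3·x^2 + 3·x + 6, leaving 0
The remainder is 0, so f(x) = g(x) · h(x) with h(x) = 3·x^2 + 3·x - 3. Hence g | f, i.e. f ∈ (g).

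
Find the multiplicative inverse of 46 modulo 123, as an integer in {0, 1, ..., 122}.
Apply the extended Euclidean algorithm to (123, 46), tracking rows (r, s, t) with s·123 + t·46 = r. Each division r_prev = q·r_cur + r_new produces the new row as (previous row) − q·(current row):
  row A: (123, 1, 0)   [1·123 + 0·46 = 123]
  row B: (46, 0, 1)   [0·123 + 1·46 = 46]
  123 = 2·46 + 31   → row C = row A − 2·row B = (31, 1, −2)   [check: 1·123 − 2·46 = 31]
  46 = 1·31 + 15   → row D = row B − 1·row C = (15, −1, 3)   [check: −1·123 + 3·46 = 15]
  31 = 2·15 + 1   → row E = row C − 2·row D = (1, 3, −8)   [check: 3·123 − 8·46 = 1]
  15 = 15·1 + 0   → remainder 0, stop. gcd = 1 (last nonzero row E).
The gcd is 1, so 46 is invertible mod 123. The last nonzero row gives 3·123 − 8·46 = 1, so t = −8. So 46^(−1) ≡ −8 ≡ 115 (mod 123). Verify: 46 · 115 = 5290 ≡ 1 (mod 123). ✓

Final answer: 46^(−1) ≡ 115 (mod 123)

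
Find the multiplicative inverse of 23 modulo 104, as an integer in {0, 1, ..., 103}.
23^(−1) ≡ 95 (mod 104)

Apply the extended Euclidean algorithm to (104, 23), tracking rows (r, s, t) with s·104 + t·23 = r. Each division r_prev = q·r_cur + r_new produces the new row as (previous row) − q·(current row):
  row A: (104, 1, 0)   [1·104 + 0·23 = 104]
  row B: (23, 0, 1)   [0·104 + 1·23 = 23]
  104 = 4·23 + 12   → row C = row A − 4·row B = (12, 1, −4)   [check: 1·104 − 4·23 = 12]
  23 = 1·12 + 11   → row D = row B − 1·row C = (11, −1, 5)   [check: −1·104 + 5·23 = 11]
  12 = 1·11 + 1   → row E = row C − 1·row D = (1, 2, −9)   [check: 2·104 − 9·23 = 1]
  11 = 11·1 + 0   → remainder 0, stop. gcd = 1 (last nonzero row E).
The gcd is 1, so 23 is invertible mod 104. The last nonzero row gives 2·104 − 9·23 = 1, so t = −9. So 23^(−1) ≡ −9 ≡ 95 (mod 104). Verify: 23 · 95 = 2185 ≡ 1 (mod 104). ✓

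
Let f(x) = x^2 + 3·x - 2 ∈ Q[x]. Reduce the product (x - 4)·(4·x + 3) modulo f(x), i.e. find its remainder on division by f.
a · b ≡ -25·x - 4 (mod f(x))

First multiply in Q[x] without reducing: a · b = 4·x^2 - 13·x - 12. Now divide by f(x) = x^2 + 3·x - 2, eliminating the leading term at each step:
  leading term 4·x^2: subtract (4)·f(x) = 4·x^2 + 12·x - 8, leaving -25·x - 4
The degree is now < 2, so this is the remainder. Hence a · b ≡ -25·x - 4 in Q[x]/(f).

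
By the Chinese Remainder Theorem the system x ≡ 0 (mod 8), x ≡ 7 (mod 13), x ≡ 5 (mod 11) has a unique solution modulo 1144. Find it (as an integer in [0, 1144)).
x ≡ 280 (mod 1144); the representative in [0, 1144) is 280

The moduli 8, 13, 11 are pairwise coprime, so by the CRT there is a unique solution mod 8·13·11 = 1144.
Solve by successive substitution. Start with x ≡ 0 (mod 8).
  Combine with x ≡ 7 (mod 13): write x = 8·t and require 8·t ≡ 7 (mod 13). Since 8^(−1) ≡ 5 (mod 13), t ≡ 5·7 ≡ 9 (mod 13). So x ≡ 8·9 = 72 (mod 104).
  Combine with x ≡ 5 (mod 11): write x = 72 + 104·t and require 72 + 104·t ≡ 5 (mod 11), i.e. 104·t ≡ 5 − 72 ≡ 10 (mod 11). Since 104^(−1) ≡ 9 (mod 11) (104 ≡ 5 (mod 11)), t ≡ 9·10 ≡ 2 (mod 11). So x ≡ 72 + 104·2 = 280 (mod 1144).
Unique solution in [0, 1144): x = 280.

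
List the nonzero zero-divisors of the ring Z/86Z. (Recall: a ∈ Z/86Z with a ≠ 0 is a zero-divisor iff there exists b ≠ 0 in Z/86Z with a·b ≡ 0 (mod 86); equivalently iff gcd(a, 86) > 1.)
An element a ∈ Z/86Z (with a ≠ 0) is a zero-divisor iff gcd(a, 86) > 1 (because a is a unit precisely when gcd(a, n) = 1, and in Z/nZ every nonzero, non-unit element is a zero-divisor). Scan a = 1, ..., 85 and keep those with gcd(a, 86) > 1:
  gcd(2, 86) = 2, gcd(4, 86) = 2, gcd(6, 86) = 2, gcd(8, 86) = 2, gcd(10, 86) = 2, gcd(12, 86) = 2, gcd(14, 86) = 2, gcd(16, 86) = 2, gcd(18, 86) = 2, gcd(20, 86) = 2, gcd(22, 86) = 2, gcd(24, 86) = 2, gcd(26, 86) = 2, gcd(28, 86) = 2, gcd(30, 86) = 2, gcd(32, 86) = 2, gcd(34, 86) = 2, gcd(36, 86) = 2, gcd(38, 86) = 2, gcd(40, 86) = 2, gcd(42, 86) = 2, gcd(43, 86) = 43, gcd(44, 86) = 2, gcd(46, 86) = 2, gcd(48, 86) = 2, gcd(50, 86) = 2, gcd(52, 86) = 2, gcd(54, 86) = 2, gcd(56, 86) = 2, gcd(58, 86) = 2, gcd(60, 86) = 2, gcd(62, 86) = 2, gcd(64, 86) = 2, gcd(66, 86) = 2, gcd(68, 86) = 2, gcd(70, 86) = 2, gcd(72, 86) = 2, gcd(74, 86) = 2, gcd(76, 86) = 2, gcd(78, 86) = 2, gcd(80, 86) = 2, gcd(82, 86) = 2, gcd(84, 86) = 2.
All other a ∈ {1, ..., 85} have gcd(a, 86) = 1 and are units. So the nonzero zero-divisors are exactly the 43 values of a appearing in this scan.

Final answer: nonzero zero-divisors of Z/86Z = {2, 4, 6, 8, 10, 12, 14, 16, 18, 20, 22, 24, 26, 28, 30, 32, 34, 36, 38, 40, 42, 43, 44, 46, 48, 50, 52, 54, 56, 58, 60, 62, 64, 66, 68, 70, 72, 74, 76, 78, 80, 82, 84}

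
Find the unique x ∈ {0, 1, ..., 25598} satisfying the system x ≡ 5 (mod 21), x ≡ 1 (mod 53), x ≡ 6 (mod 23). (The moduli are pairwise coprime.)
x ≡ 2651 (mod 25599); the representative in [0, 25599) is 2651

The moduli 21, 53, 23 are pairwise coprime, so by the CRT there is a unique solution mod 21·53·23 = 25599.
Solve by successive substitution. Start with x ≡ 5 (mod 21).
  Combine with x ≡ 1 (mod 53): write x = 5 + 21·t and require 5 + 21·t ≡ 1 (mod 53), i.e. 21·t ≡ 1 − 5 ≡ 49 (mod 53). Since 21^(−1) ≡ 48 (mod 53), t ≡ 48·49 ≡ 20 (mod 53). So x ≡ 5 + 21·20 = 425 (mod 1113).
  Combine with x ≡ 6 (mod 23): write x = 425 + 1113·t and require 425 + 1113·t ≡ 6 (mod 23), i.e. 1113·t ≡ 6 − 425 ≡ 18 (mod 23). Since 1113^(−1) ≡ 18 (mod 23) (1113 ≡ 9 (mod 23)), t ≡ 18·18 ≡ 2 (mod 23). So x ≡ 425 + 1113·2 = 2651 (mod 25599).
Unique solution in [0, 25599): x = 2651.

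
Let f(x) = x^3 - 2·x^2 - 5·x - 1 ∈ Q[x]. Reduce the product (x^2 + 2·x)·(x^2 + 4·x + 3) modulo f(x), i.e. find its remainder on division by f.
First multiply in Q[x] without reducing: a · b = x^4 + 6·x^3 + 11·x^2 + 6·x. Now divide by f(x) = x^3 - 2·x^2 - 5·x - 1, eliminating the leading term at each step:
  leading term x^4: subtract (x)·f(x) = x^4 - 2·x^3 - 5·x^2 - x, leaving 8·x^3 + 16·x^2 + 7·x
  leading term 8·x^3: subtract (8)·f(x) = 8·x^3 - 16·x^2 - 40·x - 8, leaving 32·x^2 + 47·x + 8
The degree is now < 3, so this is the remainder. Hence a · b ≡ 32·x^2 + 47·x + 8 in Q[x]/(f).

Final answer: a · b ≡ 32·x^2 + 47·x + 8 (mod f(x))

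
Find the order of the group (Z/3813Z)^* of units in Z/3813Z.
(Z/3813Z)^* consists of the classes a with gcd(a, 3813) = 1, so its order is φ(3813). φ is multiplicative, with φ(p^e) = p^e − p^(e−1). Factorise 3813 = 3 · 31 · 41. Then
  φ(3813) = (3 − 1) · (31 − 1) · (41 − 1) = 2 · 30 · 40 = 2400.
Thus |(Z/3813Z)^*| = 2400.

Final answer: |(Z/3813Z)^*| = 2400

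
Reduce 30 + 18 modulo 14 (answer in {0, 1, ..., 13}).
Reduce the summands first: 30 ≡ 2, 18 ≡ 4 (mod 14), so 30 + 18 ≡ 2 + 4 (mod 14). 2 + 4 = 6; 6 = 0·14 + 6, so (30 + 18) mod 14 = 6.

Final answer: 6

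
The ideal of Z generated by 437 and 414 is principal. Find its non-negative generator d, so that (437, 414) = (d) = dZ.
In the PID Z, (a, b) is generated by gcd(a, b). Compute gcd(437, 414) with the extended Euclidean algorithm, tracking rows (r, s, t) with s·437 + t·414 = r:
  row A: (437, 1, 0)   [1·437 + 0·414 = 437]
  row B: (414, 0, 1)   [0·437 + 1·414 = 414]
  437 = 1·414 + 23   → row C = row A − 1·row B = (23, 1, −1)   [check: 1·437 − 1·414 = 23]
  414 = 18·23 + 0   → remainder 0, stop. gcd = 23 (last nonzero row C).
So gcd(437, 414) = 23, with Bézout identity 1·437 − 1·414 = 23. Containment (⊇): the Bézout identity exhibits 23 as an element of (437, 414), giving (23) ⊆ (437, 414). Containment (⊆): since 23 | 437 and 23 | 414 (437 = 23·19, 414 = 23·18), every Z-linear combination of 437 and 414 is divisible by 23, so (437, 414) ⊆ (23). Therefore (437, 414) = (23), d = 23.

Final answer: (437, 414) = (23); d = 23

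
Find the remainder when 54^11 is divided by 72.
Use repeated squaring. Binary(11) = 1011. Walk through the bits of the exponent 11 left-to-right: at each bit after the leading one, square the running value, then multiply by 54 if the bit is 1 (always reducing mod 72):
  bit 1 = 1 (leading): start with 54.
  bit 2 = 0: square 54^2 = 2916 ≡ 36 (mod 72).
  bit 3 = 1: square 36^2 = 1296 ≡ 0; bit is 1, so multiply 0·54 = 0 (mod 72).
  bit 4 = 1: square 0^2 = 0; bit is 1, so multiply 0·54 = 0 (mod 72).
Final value: 54^11 ≡ 0 (mod 72).

Final answer: 0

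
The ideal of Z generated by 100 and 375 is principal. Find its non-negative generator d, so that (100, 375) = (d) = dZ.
(100, 375) = (25); d = 25

In the PID Z, (a, b) is generated by gcd(a, b). Compute gcd(375, 100) with the extended Euclidean algorithm, tracking rows (r, s, t) with s·375 + t·100 = r:
  row A: (375, 1, 0)   [1·375 + 0·100 = 375]
  row B: (100, 0, 1)   [0·375 + 1·100 = 100]
  375 = 3·100 + 75   → row C = row A − 3·row B = (75, 1, −3)   [check: 1·375 − 3·100 = 75]
  100 = 1·75 + 25   → row D = row B − 1·row C = (25, −1, 4)   [check: −1·375 + 4·100 = 25]
  75 = 3·25 + 0   → remainder 0, stop. gcd = 25 (last nonzero row D).
So gcd(100, 375) = 25, with Bézout identity −1·375 + 4·100 = 25. Containment (⊇): the Bézout identity exhibits 25 as an element of (100, 375), giving (25) ⊆ (100, 375). Containment (⊆): since 25 | 100 and 25 | 375 (100 = 25·4, 375 = 25·15), every Z-linear combination of 100 and 375 is divisible by 25, so (100, 375) ⊆ (25). Therefore (100, 375) = (25), d = 25.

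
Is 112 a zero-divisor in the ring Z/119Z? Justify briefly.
gcd(112, 119) = 7 > 1, so 112 is not a unit in Z/119Z. In Z/nZ every nonzero non-unit is a zero-divisor: explicitly, take b = 119/gcd = 17 ≠ 0 (mod 119); then 112·17 = 1904 = 16·119, i.e. 112·17 ≡ 0 (mod 119). So 112 is a zero-divisor.

Final answer: YES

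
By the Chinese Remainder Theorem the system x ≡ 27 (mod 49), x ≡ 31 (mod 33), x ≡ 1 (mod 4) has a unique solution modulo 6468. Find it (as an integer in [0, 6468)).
The moduli 49, 33, 4 are pairwise coprime, so by the CRT there is a unique solution mod 49·33·4 = 6468.
Solve by successive substitution. Start with x ≡ 27 (mod 49).
  Combine with x ≡ 31 (mod 33): write x = 27 + 49·t and require 27 + 49·t ≡ 31 (mod 33), i.e. 49·t ≡ 31 − 27 ≡ 4 (mod 33). Since 49^(−1) ≡ 31 (mod 33) (49 ≡ 16 (mod 33)), t ≡ 31·4 ≡ 25 (mod 33). So x ≡ 27 + 49·25 = 1252 (mod 1617).
  Combine with x ≡ 1 (mod 4): write x = 1252 + 1617·t and require 1252 + 1617·t ≡ 1 (mod 4), i.e. 1617·t ≡ 1 − 1252 ≡ 1 (mod 4). Since 1617^(−1) ≡ 1 (mod 4) (1617 ≡ 1 (mod 4)), t ≡ 1·1 ≡ 1 (mod 4). So x ≡ 1252 + 1617·1 = 2869 (mod 6468).
Unique solution in [0, 6468): x = 2869.

Final answer: x ≡ 2869 (mod 6468); the representative in [0, 6468) is 2869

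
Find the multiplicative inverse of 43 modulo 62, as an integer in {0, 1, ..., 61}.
43^(−1) ≡ 13 (mod 62)

Apply the extended Euclidean algorithm to (62, 43), tracking rows (r, s, t) with s·62 + t·43 = r. Each division r_prev = q·r_cur + r_new produces the new row as (previous row) − q·(current row):
  row A: (62, 1, 0)   [1·62 + 0·43 = 62]
  row B: (43, 0, 1)   [0·62 + 1·43 = 43]
  62 = 1·43 + 19   → row C = row A − 1·row B = (19, 1, −1)   [check: 1·62 − 1·43 = 19]
  43 = 2·19 + 5   → row D = row B − 2·row C = (5, −2, 3)   [check: −2·62 + 3·43 = 5]
  19 = 3·5 + 4   → row E = row C − 3·row D = (4, 7, −10)   [check: 7·62 − 10·43 = 4]
  5 = 1·4 + 1   → row F = row D − 1·row E = (1, −9, 13)   [check: −9·62 + 13·43 = 1]
  4 = 4·1 + 0   → remainder 0, stop. gcd = 1 (last nonzero row F).
The gcd is 1, so 43 is invertible mod 62. The last nonzero row gives −9·62 + 13·43 = 1, so t = 13. So 43^(−1) ≡ 13 (mod 62). Verify: 43 · 13 = 559 ≡ 1 (mod 62). ✓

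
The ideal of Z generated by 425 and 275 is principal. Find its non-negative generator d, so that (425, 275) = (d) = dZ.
In the PID Z, (a, b) is generated by gcd(a, b). Compute gcd(425, 275) with the extended Euclidean algorithm, tracking rows (r, s, t) with s·425 + t·275 = r:
  row A: (425, 1, 0)   [1·425 + 0·275 = 425]
  row B: (275, 0, 1)   [0·425 + 1·275 = 275]
  425 = 1·275 + 150   → row C = row A − 1·row B = (150, 1, −1)   [check: 1·425 − 1·275 = 150]
  275 = 1·150 + 125   → row D = row B − 1·row C = (125, −1, 2)   [check: −1·425 + 2·275 = 125]
  150 = 1·125 + 25   → row E = row C − 1·row D = (25, 2, −3)   [check: 2·425 − 3·275 = 25]
  125 = 5·25 + 0   → remainder 0, stop. gcd = 25 (last nonzero row E).
So gcd(425, 275) = 25, with Bézout identity 2·425 − 3·275 = 25. Containment (⊇): the Bézout identity exhibits 25 as an element of (425, 275), giving (25) ⊆ (425, 275). Containment (⊆): since 25 | 425 and 25 | 275 (425 = 25·17, 275 = 25·11), every Z-linear combination of 425 and 275 is divisible by 25, so (425, 275) ⊆ (25). Therefore (425, 275) = (25), d = 25.

Final answer: (425, 275) = (25); d = 25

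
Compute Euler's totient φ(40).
φ(40) = 16

φ is multiplicative, with φ(p^e) = p^e − p^(e−1). Factorise 40 = 2^3 · 5. Then
  φ(40) = (2^3 − 2^2) · (5 − 1) = 4 · 4 = 16.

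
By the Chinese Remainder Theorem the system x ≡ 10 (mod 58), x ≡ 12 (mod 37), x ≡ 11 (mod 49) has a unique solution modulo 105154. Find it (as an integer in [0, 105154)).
x ≡ 3490 (mod 105154); the representative in [0, 105154) is 3490

The moduli 58, 37, 49 are pairwise coprime, so by the CRT there is a unique solution mod 58·37·49 = 105154.
Solve by successive substitution. Start with x ≡ 10 (mod 58).
  Combine with x ≡ 12 (mod 37): write x = 10 + 58·t and require 10 + 58·t ≡ 12 (mod 37), i.e. 58·t ≡ 12 − 10 ≡ 2 (mod 37). Since 58^(−1) ≡ 30 (mod 37) (58 ≡ 21 (mod 37)), t ≡ 30·2 ≡ 23 (mod 37). So x ≡ 10 + 58·23 = 1344 (mod 2146).
  Combine with x ≡ 11 (mod 49): write x = 1344 + 2146·t and require 1344 + 2146·t ≡ 11 (mod 49), i.e. 2146·t ≡ 11 − 1344 ≡ 39 (mod 49). Since 2146^(−1) ≡ 44 (mod 49) (2146 ≡ 39 (mod 49)), t ≡ 44·39 ≡ 1 (mod 49). So x ≡ 1344 + 2146·1 = 3490 (mod 105154).
Unique solution in [0, 105154): x = 3490.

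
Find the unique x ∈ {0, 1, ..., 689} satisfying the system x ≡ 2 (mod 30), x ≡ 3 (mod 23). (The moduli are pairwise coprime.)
x ≡ 302 (mod 690); the representative in [0, 690) is 302

The moduli 30, 23 are pairwise coprime, so by the CRT there is a unique solution mod 30·23 = 690.
Solve by successive substitution. Start with x ≡ 2 (mod 30).
  Combine with x ≡ 3 (mod 23): write x = 2 + 30·t and require 2 + 30·t ≡ 3 (mod 23), i.e. 30·t ≡ 3 − 2 ≡ 1 (mod 23). Since 30^(−1) ≡ 10 (mod 23) (30 ≡ 7 (mod 23)), t ≡ 10·1 ≡ 10 (mod 23). So x ≡ 2 + 30·10 = 302 (mod 690).
Unique solution in [0, 690): x = 302.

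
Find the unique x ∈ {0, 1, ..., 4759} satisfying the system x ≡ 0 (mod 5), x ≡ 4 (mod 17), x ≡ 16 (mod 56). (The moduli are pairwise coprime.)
The moduli 5, 17, 56 are pairwise coprime, so by the CRT there is a unique solution mod 5·17·56 = 4760.
Solve by successive substitution. Start with x ≡ 0 (mod 5).
  Combine with x ≡ 4 (mod 17): write x = 5·t and require 5·t ≡ 4 (mod 17). Since 5^(−1) ≡ 7 (mod 17), t ≡ 7·4 ≡ 11 (mod 17). So x ≡ 5·11 = 55 (mod 85).
  Combine with x ≡ 16 (mod 56): write x = 55 + 85·t and require 55 + 85·t ≡ 16 (mod 56), i.e. 85·t ≡ 16 − 55 ≡ 17 (mod 56). Since 85^(−1) ≡ 29 (mod 56) (85 ≡ 29 (mod 56)), t ≡ 29·17 ≡ 45 (mod 56). So x ≡ 55 + 85·45 = 3880 (mod 4760).
Unique solution in [0, 4760): x = 3880.

Final answer: x ≡ 3880 (mod 4760); the representative in [0, 4760) is 3880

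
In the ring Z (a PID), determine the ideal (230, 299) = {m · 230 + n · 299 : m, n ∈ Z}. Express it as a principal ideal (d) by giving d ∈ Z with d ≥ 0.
In the PID Z, (a, b) is generated by gcd(a, b). Compute gcd(299, 230) with the extended Euclidean algorithm, tracking rows (r, s, t) with s·299 + t·230 = r:
  row A: (299, 1, 0)   [1·299 + 0·230 = 299]
  row B: (230, 0, 1)   [0·299 + 1·230 = 230]
  299 = 1·230 + 69   → row C = row A − 1·row B = (69, 1, −1)   [check: 1·299 − 1·230 = 69]
  230 = 3·69 + 23   → row D = row B − 3·row C = (23, −3, 4)   [check: −3·299 + 4·230 = 23]
  69 = 3·23 + 0   → remainder 0, stop. gcd = 23 (last nonzero row D).
So gcd(230, 299) = 23, with Bézout identity −3·299 + 4·230 = 23. Containment (⊇): the Bézout identity exhibits 23 as an element of (230, 299), giving (23) ⊆ (230, 299). Containment (⊆): since 23 | 230 and 23 | 299 (230 = 23·10, 299 = 23·13), every Z-linear combination of 230 and 299 is divisible by 23, so (230, 299) ⊆ (23). Therefore (230, 299) = (23), d = 23.

Final answer: (230, 299) = (23); d = 23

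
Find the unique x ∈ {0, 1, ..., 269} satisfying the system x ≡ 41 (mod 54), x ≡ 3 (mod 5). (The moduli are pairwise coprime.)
x ≡ 203 (mod 270); the representative in [0, 270) is 203

The moduli 54, 5 are pairwise coprime, so by the CRT there is a unique solution mod 54·5 = 270.
Solve by successive substitution. Start with x ≡ 41 (mod 54).
  Combine with x ≡ 3 (mod 5): write x = 41 + 54·t and require 41 + 54·t ≡ 3 (mod 5), i.e. 54·t ≡ 3 − 41 ≡ 2 (mod 5). Since 54^(−1) ≡ 4 (mod 5) (54 ≡ 4 (mod 5)), t ≡ 4·2 ≡ 3 (mod 5). So x ≡ 41 + 54·3 = 203 (mod 270).
Unique solution in [0, 270): x = 203.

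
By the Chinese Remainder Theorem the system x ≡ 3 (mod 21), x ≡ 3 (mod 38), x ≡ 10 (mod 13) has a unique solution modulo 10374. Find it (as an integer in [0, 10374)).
The moduli 21, 38, 13 are pairwise coprime, so by the CRT there is a unique solution mod 21·38·13 = 10374.
Solve by successive substitution. Start with x ≡ 3 (mod 21).
  Combine with x ≡ 3 (mod 38): write x = 3 + 21·t and require 3 + 21·t ≡ 3 (mod 38), i.e. 21·t ≡ 3 − 3 ≡ 0 (mod 38). Since 21^(−1) ≡ 29 (mod 38), t ≡ 29·0 ≡ 0 (mod 38). So x ≡ 3 + 21·0 = 3 (mod 798).
  Combine with x ≡ 10 (mod 13): write x = 3 + 798·t and require 3 + 798·t ≡ 10 (mod 13), i.e. 798·t ≡ 10 − 3 ≡ 7 (mod 13). Since 798^(−1) ≡ 8 (mod 13) (798 ≡ 5 (mod 13)), t ≡ 8·7 ≡ 4 (mod 13). So x ≡ 3 + 798·4 = 3195 (mod 10374).
Unique solution in [0, 10374): x = 3195.

Final answer: x ≡ 3195 (mod 10374); the representative in [0, 10374) is 3195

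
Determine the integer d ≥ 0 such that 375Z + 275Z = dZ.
(375, 275) = (25); d = 25

In the PID Z, (a, b) is generated by gcd(a, b). Compute gcd(375, 275) with the extended Euclidean algorithm, tracking rows (r, s, t) with s·375 + t·275 = r:
  row A: (375, 1, 0)   [1·375 + 0·275 = 375]
  row B: (275, 0, 1)   [0·375 + 1·275 = 275]
  375 = 1·275 + 100   → row C = row A − 1·row B = (100, 1, −1)   [check: 1·375 − 1·275 = 100]
  275 = 2·100 + 75   → row D = row B − 2·row C = (75, −2, 3)   [check: −2·375 + 3·275 = 75]
  100 = 1·75 + 25   → row E = row C − 1·row D = (25, 3, −4)   [check: 3·375 − 4·275 = 25]
  75 = 3·25 + 0   → remainder 0, stop. gcd = 25 (last nonzero row E).
So gcd(375, 275) = 25, with Bézout identity 3·375 − 4·275 = 25. Containment (⊇): the Bézout identity exhibits 25 as an element of (375, 275), giving (25) ⊆ (375, 275). Containment (⊆): since 25 | 375 and 25 | 275 (375 = 25·15, 275 = 25·11), every Z-linear combination of 375 and 275 is divisible by 25, so (375, 275) ⊆ (25). Therefore (375, 275) = (25), d = 25.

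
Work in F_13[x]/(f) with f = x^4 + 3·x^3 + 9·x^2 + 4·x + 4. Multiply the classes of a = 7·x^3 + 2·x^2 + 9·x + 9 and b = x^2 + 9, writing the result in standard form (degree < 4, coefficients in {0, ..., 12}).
a · b ≡ x^3 + x^2 + 12·x + 1 (mod f(x))

Multiply as integer polynomials: a · b = 7·x^5 + 2·x^4 + 72·x^3 + 27·x^2 + 81·x + 81. Reducing coefficients mod 13: a · b ≡ 7·x^5 + 2·x^4 + 7·x^3 + x^2 + 3·x + 3. Now divide by f(x) = x^4 + 3·x^3 + 9·x^2 + 4·x + 4 in F_13[x], eliminating the leading term at each step:
  leading term 7·x^5: subtract (7·x)·f(x) = 7·x^5 + 8·x^4 + 11·x^3 + 2·x^2 + 2·x, leaving 7·x^4 + 9·x^3 + 12·x^2 + x + 3 (coefficients mod 13)
  leading term 7·x^4: subtract (7)·f(x) = 7·x^4 + 8·x^3 + 11·x^2 + 2·x + 2, leaving x^3 + x^2 + 12·x + 1 (coefficients mod 13)
The degree is now < 4, so this is the remainder. Hence a · b ≡ x^3 + x^2 + 12·x + 1 in F_13[x]/(f).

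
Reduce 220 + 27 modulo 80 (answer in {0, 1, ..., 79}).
7

Reduce the summands first: 220 ≡ 60 (mod 80), so 220 + 27 ≡ 60 + 27 (mod 80). 60 + 27 = 87; 87 = 1·80 + 7, so (220 + 27) mod 80 = 7.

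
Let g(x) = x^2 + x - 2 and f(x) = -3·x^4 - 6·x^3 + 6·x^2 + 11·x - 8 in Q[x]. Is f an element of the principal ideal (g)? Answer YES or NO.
NO

In Q[x] the ideal (g) consists of all multiples of g, so f ∈ (g) iff g | f, i.e. iff the remainder of f on division by g is 0. Divide f by g (g is monic, so eliminate the leading term of the running remainder at each step):
  leading term -3·x^4: subtract (-3·x^2)·g(x) = -3·x^4 - 3·x^3 + 6·x^2, leaving -3·x^3 + 11·x - 8
  leading term -3·x^3: subtract (-3·x)·g(x) = -3·x^3 - 3·x^2 + 6·x, leaving 3·x^2 + 5·x - 8
  leading term 3·x^2: subtract (3)·g(x) = 3·x^2 + 3·x - 6, leaving 2·x - 2
The remainder r(x) = 2·x - 2 ≠ 0 (and deg r < deg g), so g ∤ f, i.e. f ∉ (g).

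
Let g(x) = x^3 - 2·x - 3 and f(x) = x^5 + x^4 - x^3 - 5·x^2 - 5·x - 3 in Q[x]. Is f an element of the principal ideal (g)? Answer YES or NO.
YES

In Q[x] the ideal (g) consists of all multiples of g, so f ∈ (g) iff g | f, i.e. iff the remainder of f on division by g is 0. Divide f by g (g is monic, so eliminate the leading term of the running remainder at each step):
  leading term x^5: subtract (x^2)·g(x) = x^5 - 2·x^3 - 3·x^2, leaving x^4 + x^3 - 2·x^2 - 5·x - 3
  leading term x^4: subtract (x)·g(x) = x^4 - 2·x^2 - 3·x, leaving x^3 - 2·x - 3
  leading term x^3: subtract (1)·g(x) = x^3 - 2·x - 3, leaving 0
The remainder is 0, so f(x) = g(x) · h(x) with h(x) = x^2 + x + 1. Hence g | f, i.e. f ∈ (g).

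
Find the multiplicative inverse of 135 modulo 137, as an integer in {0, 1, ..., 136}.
135^(−1) ≡ 68 (mod 137)

Apply the extended Euclidean algorithm to (137, 135), tracking rows (r, s, t) with s·137 + t·135 = r. Each division r_prev = q·r_cur + r_new produces the new row as (previous row) − q·(current row):
  row A: (137, 1, 0)   [1·137 + 0·135 = 137]
  row B: (135, 0, 1)   [0·137 + 1·135 = 135]
  137 = 1·135 + 2   → row C = row A − 1·row B = (2, 1, −1)   [check: 1·137 − 1·135 = 2]
  135 = 67·2 + 1   → row D = row B − 67·row C = (1, −67, 68)   [check: −67·137 + 68·135 = 1]
  2 = 2·1 + 0   → remainder 0, stop. gcd = 1 (last nonzero row D).
The gcd is 1, so 135 is invertible mod 137. The last nonzero row gives −67·137 + 68·135 = 1, so t = 68. So 135^(−1) ≡ 68 (mod 137). Verify: 135 · 68 = 9180 ≡ 1 (mod 137). ✓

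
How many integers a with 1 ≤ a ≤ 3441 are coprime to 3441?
2160

The number of a ∈ {1, ..., 3441} with gcd(a, 3441) = 1 is by definition Euler's totient φ(3441). φ is multiplicative, with φ(p^e) = p^e − p^(e−1). Factorise 3441 = 3 · 31 · 37. Then
  φ(3441) = (3 − 1) · (31 − 1) · (37 − 1) = 2 · 30 · 36 = 2160.
So there are 2160 such integers.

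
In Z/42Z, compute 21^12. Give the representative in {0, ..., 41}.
21

Use repeated squaring. Binary(12) = 1100. Walk through the bits of the exponent 12 left-to-right: at each bit after the leading one, square the running value, then multiply by 21 if the bit is 1 (always reducing mod 42):
  bit 1 = 1 (leading): start with 21.
  bit 2 = 1: square 21^2 = 441 ≡ 21; bit is 1, so multiply 21·21 = 441 ≡ 21 (mod 42).
  bit 3 = 0: square 21^2 = 441 ≡ 21 (mod 42).
  bit 4 = 0: square 21^2 = 441 ≡ 21 (mod 42).
Final value: 21^12 ≡ 21 (mod 42).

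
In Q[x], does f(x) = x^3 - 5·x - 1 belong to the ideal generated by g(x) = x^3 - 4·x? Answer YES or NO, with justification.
In Q[x] the ideal (g) consists of all multiples of g, so f ∈ (g) iff g | f, i.e. iff the remainder of f on division by g is 0. Divide f by g (g is monic, so eliminate the leading term of the running remainder at each step):
  leading term x^3: subtract (1)·g(x) = x^3 - 4·x, leaving -x - 1
The remainder r(x) = -x - 1 ≠ 0 (and deg r < deg g), so g ∤ f, i.e. f ∉ (g).

Final answer: NO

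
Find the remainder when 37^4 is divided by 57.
Use repeated squaring. Binary(4) = 100. Walk through the bits of the exponent 4 left-to-right: at each bit after the leading one, square the running value, then multiply by 37 if the bit is 1 (always reducing mod 57):
  bit 1 = 1 (leading): start with 37.
  bit 2 = 0: square 37^2 = 1369 ≡ 1 (mod 57).
  bit 3 = 0: square 1^2 = 1 (mod 57).
Final value: 37^4 ≡ 1 (mod 57).

Final answer: 1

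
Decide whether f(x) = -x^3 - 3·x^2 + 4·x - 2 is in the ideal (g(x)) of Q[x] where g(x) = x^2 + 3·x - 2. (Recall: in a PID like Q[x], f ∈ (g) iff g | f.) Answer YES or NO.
In Q[x] the ideal (g) consists of all multiples of g, so f ∈ (g) iff g | f, i.e. iff the remainder of f on division by g is 0. Divide f by g (g is monic, so eliminate the leading term of the running remainder at each step):
  leading term -x^3: subtract (-x)·g(x) = -x^3 - 3·x^2 + 2·x, leaving 2·x - 2
The remainder r(x) = 2·x - 2 ≠ 0 (and deg r < deg g), so g ∤ f, i.e. f ∉ (g).

Final answer: NO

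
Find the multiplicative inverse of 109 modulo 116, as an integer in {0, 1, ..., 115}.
109^(−1) ≡ 33 (mod 116)

Apply the extended Euclidean algorithm to (116, 109), tracking rows (r, s, t) with s·116 + t·109 = r. Each division r_prev = q·r_cur + r_new produces the new row as (previous row) − q·(current row):
  row A: (116, 1, 0)   [1·116 + 0·109 = 116]
  row B: (109, 0, 1)   [0·116 + 1·109 = 109]
  116 = 1·109 + 7   → row C = row A − 1·row B = (7, 1, −1)   [check: 1·116 − 1·109 = 7]
  109 = 15·7 + 4   → row D = row B − 15·row C = (4, −15, 16)   [check: −15·116 + 16·109 = 4]
  7 = 1·4 + 3   → row E = row C − 1·row D = (3, 16, −17)   [check: 16·116 − 17·109 = 3]
  4 = 1·3 + 1   → row F = row D − 1·row E = (1, −31, 33)   [check: −31·116 + 33·109 = 1]
  3 = 3·1 + 0   → remainder 0, stop. gcd = 1 (last nonzero row F).
The gcd is 1, so 109 is invertible mod 116. The last nonzero row gives −31·116 + 33·109 = 1, so t = 33. So 109^(−1) ≡ 33 (mod 116). Verify: 109 · 33 = 3597 ≡ 1 (mod 116). ✓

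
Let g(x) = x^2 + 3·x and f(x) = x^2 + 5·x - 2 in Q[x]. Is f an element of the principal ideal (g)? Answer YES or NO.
NO

In Q[x] the ideal (g) consists of all multiples of g, so f ∈ (g) iff g | f, i.e. iff the remainder of f on division by g is 0. Divide f by g (g is monic, so eliminate the leading term of the running remainder at each step):
  leading term x^2: subtract (1)·g(x) = x^2 + 3·x, leaving 2·x - 2
The remainder r(x) = 2·x - 2 ≠ 0 (and deg r < deg g), so g ∤ f, i.e. f ∉ (g).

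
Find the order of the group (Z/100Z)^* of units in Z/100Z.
|(Z/100Z)^*| = 40

(Z/100Z)^* consists of the classes a with gcd(a, 100) = 1, so its order is φ(100). φ is multiplicative, with φ(p^e) = p^e − p^(e−1). Factorise 100 = 2^2 · 5^2. Then
  φ(100) = (2^2 − 2^1) · (5^2 − 5^1) = 2 · 20 = 40.
Thus |(Z/100Z)^*| = 40.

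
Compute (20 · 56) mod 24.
16

Reduce the factors first: 56 ≡ 8 (mod 24), so 20 · 56 ≡ 20 · 8 (mod 24). 20 · 8 = 160. Dividing by 24: 160 = 6·24 + 16. So (20 · 56) mod 24 = 16.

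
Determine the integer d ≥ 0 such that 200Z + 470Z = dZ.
In the PID Z, (a, b) is generated by gcd(a, b). Compute gcd(470, 200) with the extended Euclidean algorithm, tracking rows (r, s, t) with s·470 + t·200 = r:
  row A: (470, 1, 0)   [1·470 + 0·200 = 470]
  row B: (200, 0, 1)   [0·470 + 1·200 = 200]
  470 = 2·200 + 70   → row C = row A − 2·row B = (70, 1, −2)   [check: 1·470 − 2·200 = 70]
  200 = 2·70 + 60   → row D = row B − 2·row C = (60, −2, 5)   [check: −2·470 + 5·200 = 60]
  70 = 1·60 + 10   → row E = row C − 1·row D = (10, 3, −7)   [check: 3·470 − 7·200 = 10]
  60 = 6·10 + 0   → remainder 0, stop. gcd = 10 (last nonzero row E).
So gcd(200, 470) = 10, with Bézout identity 3·470 − 7·200 = 10. Containment (⊇): the Bézout identity exhibits 10 as an element of (200, 470), giving (10) ⊆ (200, 470). Containment (⊆): since 10 | 200 and 10 | 470 (200 = 10·20, 470 = 10·47), every Z-linear combination of 200 and 470 is divisible by 10, so (200, 470) ⊆ (10). Therefore (200, 470) = (10), d = 10.

Final answer: (200, 470) = (10); d = 10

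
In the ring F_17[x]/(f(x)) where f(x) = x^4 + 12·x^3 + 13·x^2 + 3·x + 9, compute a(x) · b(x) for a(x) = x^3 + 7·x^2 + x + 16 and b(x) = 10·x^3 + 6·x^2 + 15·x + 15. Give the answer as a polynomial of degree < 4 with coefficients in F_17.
Multiply as integer polynomials: a · b = 10·x^6 + 76·x^5 + 67·x^4 + 286·x^3 + 216·x^2 + 255·x + 240. Reducing coefficients mod 17: a · b ≡ 10·x^6 + 8·x^5 + 16·x^4 + 14·x^3 + 12·x^2 + 2. Now divide by f(x) = x^4 + 12·x^3 + 13·x^2 + 3·x + 9 in F_17[x], eliminating the leading term at each step:
  leading term 10·x^6: subtract (10·x^2)·f(x) = 10·x^6 + x^5 + 11·x^4 + 13·x^3 + 5·x^2, leaving 7·x^5 + 5·x^4 + x^3 + 7·x^2 + 2 (coefficients mod 17)
  leading term 7·x^5: subtract (7·x)·f(x) = 7·x^5 + 16·x^4 + 6·x^3 + 4·x^2 + 12·x, leaving 6·x^4 + 12·x^3 + 3·x^2 + 5·x + 2 (coefficients mod 17)
  leading term 6·x^4: subtract (6)·f(x) = 6·x^4 + 4·x^3 + 10·x^2 + x + 3, leaving 8·x^3 + 10·x^2 + 4·x + 16 (coefficients mod 17)
The degree is now < 4, so this is the remainder. Hence a · b ≡ 8·x^3 + 10·x^2 + 4·x + 16 in F_17[x]/(f).

Final answer: a · b ≡ 8·x^3 + 10·x^2 + 4·x + 16 (mod f(x))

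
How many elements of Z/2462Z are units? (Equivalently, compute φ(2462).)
An element a ∈ Z/2462Z is a unit iff gcd(a, 2462) = 1, so the number of units is φ(2462). φ is multiplicative, with φ(p^e) = p^e − p^(e−1). Factorise 2462 = 2 · 1231. Then
  φ(2462) = (2 − 1) · (1231 − 1) = 1 · 1230 = 1230.

Final answer: Z/2462Z has φ(2462) = 1230 units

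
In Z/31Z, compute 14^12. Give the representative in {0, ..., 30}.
2

Use repeated squaring. Binary(12) = 1100. Walk through the bits of the exponent 12 left-to-right: at each bit after the leading one, square the running value, then multiply by 14 if the bit is 1 (always reducing mod 31):
  bit 1 = 1 (leading): start with 14.
  bit 2 = 1: square 14^2 = 196 ≡ 10; bit is 1, so multiply 10·14 = 140 ≡ 16 (mod 31).
  bit 3 = 0: square 16^2 = 256 ≡ 8 (mod 31).
  bit 4 = 0: square 8^2 = 64 ≡ 2 (mod 31).
Final value: 14^12 ≡ 2 (mod 31).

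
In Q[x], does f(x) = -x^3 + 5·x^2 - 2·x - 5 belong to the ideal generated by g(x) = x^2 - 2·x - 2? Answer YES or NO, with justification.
NO

In Q[x] the ideal (g) consists of all multiples of g, so f ∈ (g) iff g | f, i.e. iff the remainder of f on division by g is 0. Divide f by g (g is monic, so eliminate the leading term of the running remainder at each step):
  leading term -x^3: subtract (-x)·g(x) = -x^3 + 2·x^2 + 2·x, leaving 3·x^2 - 4·x - 5
  leading term 3·x^2: subtract (3)·g(x) = 3·x^2 - 6·x - 6, leaving 2·x + 1
The remainder r(x) = 2·x + 1 ≠ 0 (and deg r < deg g), so g ∤ f, i.e. f ∉ (g).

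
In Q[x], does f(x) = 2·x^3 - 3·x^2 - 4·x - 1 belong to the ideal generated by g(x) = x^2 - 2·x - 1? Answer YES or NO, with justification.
YES

In Q[x] the ideal (g) consists of all multiples of g, so f ∈ (g) iff g | f, i.e. iff the remainder of f on division by g is 0. Divide f by g (g is monic, so eliminate the leading term of the running remainder at each step):
  leading term 2·x^3: subtract (2·x)·g(x) = 2·x^3 - 4·x^2 - 2·x, leaving x^2 - 2·x - 1
  leading term x^2: subtract (1)·g(x) = x^2 - 2·x - 1, leaving 0
The remainder is 0, so f(x) = g(x) · h(x) with h(x) = 2·x + 1. Hence g | f, i.e. f ∈ (g).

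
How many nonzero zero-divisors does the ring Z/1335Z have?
In Z/1335Z each nonzero element is either a unit (gcd with 1335 is 1) or a zero-divisor (gcd > 1). The number of units is φ(1335): factorise 1335 = 3 · 5 · 89, so φ(1335) = (3 − 1) · (5 − 1) · (89 − 1) = 2 · 4 · 88 = 704. The nonzero elements number 1335 − 1 = 1334. Hence the nonzero zero-divisors number 1334 − 704 = 630.

Final answer: Z/1335Z has 630 nonzero zero-divisors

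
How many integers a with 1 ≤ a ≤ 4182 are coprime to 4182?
The number of a ∈ {1, ..., 4182} with gcd(a, 4182) = 1 is by definition Euler's totient φ(4182). φ is multiplicative, with φ(p^e) = p^e − p^(e−1). Factorise 4182 = 2 · 3 · 17 · 41. Then
  φ(4182) = (2 − 1) · (3 − 1) · (17 − 1) · (41 − 1) = 1 · 2 · 16 · 40 = 1280.
So there are 1280 such integers.

Final answer: 1280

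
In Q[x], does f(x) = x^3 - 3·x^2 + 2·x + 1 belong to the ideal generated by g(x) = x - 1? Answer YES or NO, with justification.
NO

In Q[x] the ideal (g) consists of all multiples of g, so f ∈ (g) iff g | f, i.e. iff the remainder of f on division by g is 0. Divide f by g (g is monic, so eliminate the leading term of the running remainder at each step):
  leading term x^3: subtract (x^2)·g(x) = x^3 - x^2, leaving -2·x^2 + 2·x + 1
  leading term -2·x^2: subtract (-2·x)·g(x) = -2·x^2 + 2·x, leaving 1
The remainder r(x) = 1 ≠ 0 (and deg r < deg g), so g ∤ f, i.e. f ∉ (g).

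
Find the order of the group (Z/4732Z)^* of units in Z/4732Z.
(Z/4732Z)^* consists of the classes a with gcd(a, 4732) = 1, so its order is φ(4732). φ is multiplicative, with φ(p^e) = p^e − p^(e−1). Factorise 4732 = 2^2 · 7 · 13^2. Then
  φ(4732) = (2^2 − 2^1) · (7 − 1) · (13^2 − 13^1) = 2 · 6 · 156 = 1872.
Thus |(Z/4732Z)^*| = 1872.

Final answer: |(Z/4732Z)^*| = 1872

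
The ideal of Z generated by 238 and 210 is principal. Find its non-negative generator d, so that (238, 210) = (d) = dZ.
In the PID Z, (a, b) is generated by gcd(a, b). Compute gcd(238, 210) with the extended Euclidean algorithm, tracking rows (r, s, t) with s·238 + t·210 = r:
  row A: (238, 1, 0)   [1·238 + 0·210 = 238]
  row B: (210, 0, 1)   [0·238 + 1·210 = 210]
  238 = 1·210 + 28   → row C = row A − 1·row B = (28, 1, −1)   [check: 1·238 − 1·210 = 28]
  210 = 7·28 + 14   → row D = row B − 7·row C = (14, −7, 8)   [check: −7·238 + 8·210 = 14]
  28 = 2·14 + 0   → remainder 0, stop. gcd = 14 (last nonzero row D).
So gcd(238, 210) = 14, with Bézout identity −7·238 + 8·210 = 14. Containment (⊇): the Bézout identity exhibits 14 as an element of (238, 210), giving (14) ⊆ (238, 210). Containment (⊆): since 14 | 238 and 14 | 210 (238 = 14·17, 210 = 14·15), every Z-linear combination of 238 and 210 is divisible by 14, so (238, 210) ⊆ (14). Therefore (238, 210) = (14), d = 14.

Final answer: (238, 210) = (14); d = 14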